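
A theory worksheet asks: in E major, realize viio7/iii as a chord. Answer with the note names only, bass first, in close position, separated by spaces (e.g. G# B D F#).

The slash marks an applied leading-tone chord: viio of iii. In E major, iii is G#, so the leading tone to it is F##, a half step below.
Building a fully diminished seventh chord on F## gives F##-A#-C#-E.

F## A# C# E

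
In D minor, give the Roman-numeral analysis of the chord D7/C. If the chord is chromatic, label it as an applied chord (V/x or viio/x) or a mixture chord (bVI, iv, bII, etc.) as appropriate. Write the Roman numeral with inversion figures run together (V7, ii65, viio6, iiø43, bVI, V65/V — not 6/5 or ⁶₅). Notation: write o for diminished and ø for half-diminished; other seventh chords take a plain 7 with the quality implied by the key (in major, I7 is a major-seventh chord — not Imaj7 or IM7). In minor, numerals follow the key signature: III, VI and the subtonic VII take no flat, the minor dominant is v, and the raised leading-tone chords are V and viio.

Stacked in thirds the chord is D-F#-A-C: a dominant seventh chord on D.
D is not a diatonic chord root with this quality in D minor, but it lies a perfect fifth above G (iv), so the chord functions as an applied dominant of iv.
With C in the bass the chord is in third inversion, so the figured bass is 42.

V42/iv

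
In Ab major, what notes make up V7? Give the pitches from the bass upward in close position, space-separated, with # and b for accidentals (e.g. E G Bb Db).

In Ab major, the dominant is Eb, and the diatonic chord built there is a dominant seventh chord.
That chord is spelled Eb-G-Bb-Db.

Eb G Bb Db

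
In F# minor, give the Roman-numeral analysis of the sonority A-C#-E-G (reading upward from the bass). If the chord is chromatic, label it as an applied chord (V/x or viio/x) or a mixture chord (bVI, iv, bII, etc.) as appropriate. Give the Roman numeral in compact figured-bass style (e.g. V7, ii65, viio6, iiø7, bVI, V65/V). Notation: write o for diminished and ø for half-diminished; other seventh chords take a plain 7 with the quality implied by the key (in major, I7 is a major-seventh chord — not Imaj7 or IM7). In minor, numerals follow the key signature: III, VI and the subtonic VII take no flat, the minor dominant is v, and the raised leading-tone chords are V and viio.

The pitches A-C#-E-G form a dominant seventh chord rooted on A.
A is not a diatonic chord root with this quality in F# minor, but it lies a perfect fifth above D (VI), so the chord functions as an applied dominant of VI.

V7/VI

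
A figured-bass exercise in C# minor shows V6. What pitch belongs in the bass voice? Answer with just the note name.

B#

V in C# minor has root G#; the chord is G#-B#-D#.
The figure 6 means first inversion — the third is in the bass.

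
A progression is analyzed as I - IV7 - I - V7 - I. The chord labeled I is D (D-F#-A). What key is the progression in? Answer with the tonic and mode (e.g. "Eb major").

D major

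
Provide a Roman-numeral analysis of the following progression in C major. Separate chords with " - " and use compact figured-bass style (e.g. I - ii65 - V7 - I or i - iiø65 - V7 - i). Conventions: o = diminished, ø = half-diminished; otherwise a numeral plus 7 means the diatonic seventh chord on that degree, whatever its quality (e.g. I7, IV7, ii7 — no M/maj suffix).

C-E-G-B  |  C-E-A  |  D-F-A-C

I7 - vi6 - ii7

C-E-G-B: root C is the tonic; major seventh chord there is I7.
C-E-A has root A, degree 6 in C major, so vi6.
D-F-A-C has root D, degree 2 in C major, so ii7.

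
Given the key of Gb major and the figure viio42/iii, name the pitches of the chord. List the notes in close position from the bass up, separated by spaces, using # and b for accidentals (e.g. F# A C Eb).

Gb A C Eb

viio42/iii is a secondary leading-tone chord. The target iii is Bb in Gb major; the applied chord is rooted a semitone below, on A.
Building a fully diminished seventh chord on A gives A-C-Eb-Gb.
The figured bass 42 indicates third inversion, placing the seventh (Gb) in the bass: Gb-A-C-Eb.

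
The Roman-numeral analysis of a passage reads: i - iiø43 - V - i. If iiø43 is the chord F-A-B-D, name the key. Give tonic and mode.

iiø43 is given as F-A-B-D — a half-diminished seventh chord with root B.
If B is scale degree 2 and the mode makes that degree carry a half-diminished seventh chord, the tonic is A and the mode is minor.

A minor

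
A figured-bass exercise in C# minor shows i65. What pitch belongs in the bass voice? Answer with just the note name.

i in C# minor has root C#; the chord is C#-E-G#-B.
The figure 65 means first inversion — the third is in the bass.

E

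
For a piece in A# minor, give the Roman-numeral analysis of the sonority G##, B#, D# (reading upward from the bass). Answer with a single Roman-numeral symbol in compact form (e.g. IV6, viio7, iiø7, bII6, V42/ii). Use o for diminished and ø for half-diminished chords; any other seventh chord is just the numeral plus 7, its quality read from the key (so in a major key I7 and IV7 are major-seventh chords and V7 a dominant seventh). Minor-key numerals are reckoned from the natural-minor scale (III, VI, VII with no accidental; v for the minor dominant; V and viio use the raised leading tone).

The pitches G##-B#-D# form a diminished triad rooted on G##.
In A# minor, G## is the leading tone; the diatonic diminished triad there is viio.

viio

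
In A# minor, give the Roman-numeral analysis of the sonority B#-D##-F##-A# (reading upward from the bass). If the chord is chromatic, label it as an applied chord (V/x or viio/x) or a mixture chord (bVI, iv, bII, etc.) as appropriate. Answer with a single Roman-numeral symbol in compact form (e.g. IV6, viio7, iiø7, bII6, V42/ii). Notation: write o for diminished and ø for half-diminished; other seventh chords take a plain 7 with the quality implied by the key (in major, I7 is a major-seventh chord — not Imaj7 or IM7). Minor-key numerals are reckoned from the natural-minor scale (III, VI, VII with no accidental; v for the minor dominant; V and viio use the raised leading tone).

Stacked in thirds the chord is B#-D##-F##-A#: a dominant seventh chord on B#.
B# is not a diatonic chord root with this quality in A# minor, but it lies a perfect fifth above E# (V), so the chord functions as an applied dominant of V.

V7/V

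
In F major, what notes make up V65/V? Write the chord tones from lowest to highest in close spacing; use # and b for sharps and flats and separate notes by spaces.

The slash means an applied dominant: we want the dominant of V. In F major, V is C major, and its dominant is built on G.
Building a dominant seventh chord on G gives G-B-D-F.
The figured bass 65 indicates first inversion, placing the third (B) in the bass: B-D-F-G.

B D F G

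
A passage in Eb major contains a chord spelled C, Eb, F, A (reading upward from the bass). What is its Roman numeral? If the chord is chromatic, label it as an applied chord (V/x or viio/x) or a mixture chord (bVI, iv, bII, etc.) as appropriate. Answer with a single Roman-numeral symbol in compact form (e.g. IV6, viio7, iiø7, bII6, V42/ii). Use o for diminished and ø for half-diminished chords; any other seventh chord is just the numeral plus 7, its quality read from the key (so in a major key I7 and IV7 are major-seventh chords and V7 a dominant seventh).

The pitches F-A-C-Eb form a dominant seventh chord rooted on F.
F is not a diatonic chord root with this quality in Eb major, but it lies a perfect fifth above Bb (V), so the chord functions as an applied dominant of V.
With C in the bass the chord is in second inversion, so the figured bass is 43.

V43/V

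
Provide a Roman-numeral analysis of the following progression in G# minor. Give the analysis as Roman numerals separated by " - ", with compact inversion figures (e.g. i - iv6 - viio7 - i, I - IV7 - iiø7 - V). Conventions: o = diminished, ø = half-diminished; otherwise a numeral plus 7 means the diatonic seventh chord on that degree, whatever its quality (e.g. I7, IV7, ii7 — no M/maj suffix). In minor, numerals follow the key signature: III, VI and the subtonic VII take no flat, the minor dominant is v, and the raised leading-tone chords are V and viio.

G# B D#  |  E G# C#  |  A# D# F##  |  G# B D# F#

G#-B-D# has root G#, degree 1 in G# minor, so i.
E-G#-C#: minor triad on C# = scale degree 4 → iv6.
A#-D#-F##: major triad on D# = scale degree 5 → V64.
G#-B-D#-F#: minor seventh chord on G# = scale degree 1 → i7.

i - iv6 - V64 - i7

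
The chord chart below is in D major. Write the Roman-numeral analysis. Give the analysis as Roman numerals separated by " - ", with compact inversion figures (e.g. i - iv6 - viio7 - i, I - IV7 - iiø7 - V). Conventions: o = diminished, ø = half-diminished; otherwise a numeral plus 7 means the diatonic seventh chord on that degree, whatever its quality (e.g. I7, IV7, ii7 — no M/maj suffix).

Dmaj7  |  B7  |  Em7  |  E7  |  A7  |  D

I7 - V7/ii - ii7 - V7/V - V7 - I

Dmaj7 has root D, degree 1 in D major, so I7.
B7: a dominant seventh chord on B, the applied dominant of ii → V7/ii.
Em7: root E is the supertonic; minor seventh chord there is ii7.
E7 is the secondary dominant of V (dominant seventh chord on E): V7/V.
A7: root A is the dominant; dominant seventh chord there is V7.
D has root D, degree 1 in D major, so I.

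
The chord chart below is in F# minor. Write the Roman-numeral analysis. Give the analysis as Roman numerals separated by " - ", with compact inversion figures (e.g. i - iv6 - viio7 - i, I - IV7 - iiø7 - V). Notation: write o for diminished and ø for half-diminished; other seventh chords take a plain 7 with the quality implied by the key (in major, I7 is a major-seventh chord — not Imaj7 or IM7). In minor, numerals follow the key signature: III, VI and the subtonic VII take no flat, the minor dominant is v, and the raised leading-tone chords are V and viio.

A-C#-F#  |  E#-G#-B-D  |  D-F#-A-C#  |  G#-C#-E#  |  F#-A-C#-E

A-C#-F#: minor triad on F# = scale degree 1 → i6.
E#-G#-B-D has root E#, degree 7 in F# minor, so viio7.
D-F#-A-C# has root D, degree 6 in F# minor, so VI7.
G#-C#-E#: root C# is the dominant; major triad there is V64.
F#-A-C#-E has root F#, degree 1 in F# minor, so i7.

i6 - viio7 - VI7 - V64 - i7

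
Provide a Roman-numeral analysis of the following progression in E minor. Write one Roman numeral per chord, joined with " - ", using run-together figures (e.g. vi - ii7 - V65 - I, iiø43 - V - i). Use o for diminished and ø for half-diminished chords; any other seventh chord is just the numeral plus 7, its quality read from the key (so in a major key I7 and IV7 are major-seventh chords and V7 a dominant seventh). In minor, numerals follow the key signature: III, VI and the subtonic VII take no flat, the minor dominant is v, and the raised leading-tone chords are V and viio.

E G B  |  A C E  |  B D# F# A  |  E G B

E-G-B has root E, degree 1 in E minor, so i.
A-C-E: root A is the subdominant; minor triad there is iv.
B-D#-F#-A: dominant seventh chord on B = scale degree 5 → V7.
E-G-B: root E is the tonic; minor triad there is i.

i - iv - V7 - i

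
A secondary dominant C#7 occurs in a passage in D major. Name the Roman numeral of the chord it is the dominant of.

iii

The chord is a dominant seventh chord on C#.
A dominant resolves down a perfect fifth: C# → F#. In D major, F# is scale degree 3, i.e. iii.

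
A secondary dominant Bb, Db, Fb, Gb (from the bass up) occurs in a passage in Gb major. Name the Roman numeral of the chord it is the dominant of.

IV

The chord is a dominant seventh chord on Gb.
A dominant resolves down a perfect fifth: Gb → Cb. In Gb major, Cb is scale degree 4, i.e. IV.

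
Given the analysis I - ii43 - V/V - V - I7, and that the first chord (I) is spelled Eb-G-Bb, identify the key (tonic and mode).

Eb major

The chord Eb is a major triad rooted on Eb; its label is I.
If Eb is scale degree 1 and the mode makes that degree carry a major triad, the tonic is Eb and the mode is major.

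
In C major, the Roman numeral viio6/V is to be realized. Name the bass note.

A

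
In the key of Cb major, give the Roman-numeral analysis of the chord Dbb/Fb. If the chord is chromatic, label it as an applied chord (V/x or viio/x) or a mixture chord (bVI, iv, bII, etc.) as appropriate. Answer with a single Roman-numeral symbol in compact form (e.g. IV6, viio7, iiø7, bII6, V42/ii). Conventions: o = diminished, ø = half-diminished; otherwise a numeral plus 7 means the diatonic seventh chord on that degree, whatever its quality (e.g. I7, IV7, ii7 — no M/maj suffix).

bII6

The pitches Dbb-Fb-Abb form a major triad rooted on Dbb.
Dbb is the lowered second degree of Cb major (diatonic 2 would be Db). This is the Neapolitan sixth — a major triad on the lowered second degree, here in its customary first inversion.
With Fb in the bass the chord is in first inversion, so the figured bass is 6.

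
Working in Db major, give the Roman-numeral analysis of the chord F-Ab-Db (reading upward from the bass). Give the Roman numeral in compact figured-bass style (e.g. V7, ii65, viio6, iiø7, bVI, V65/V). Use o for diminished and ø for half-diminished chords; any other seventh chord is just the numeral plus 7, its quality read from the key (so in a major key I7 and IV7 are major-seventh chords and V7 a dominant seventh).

I6

The pitches Db-F-Ab form a major triad rooted on Db.
Db is scale degree 1 in Db major, and a major triad on that degree is written I.
With F in the bass the chord is in first inversion, so the figured bass is 6.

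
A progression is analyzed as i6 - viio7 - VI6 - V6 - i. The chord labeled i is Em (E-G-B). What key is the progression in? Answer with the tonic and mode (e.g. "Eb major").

E minor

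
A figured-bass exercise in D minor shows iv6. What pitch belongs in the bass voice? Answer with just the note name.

Bb

iv in D minor has root G; the chord is G-Bb-D.
The figure 6 means first inversion — the third is in the bass.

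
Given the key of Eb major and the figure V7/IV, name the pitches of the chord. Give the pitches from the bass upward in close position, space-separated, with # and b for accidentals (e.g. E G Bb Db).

Eb G Bb Db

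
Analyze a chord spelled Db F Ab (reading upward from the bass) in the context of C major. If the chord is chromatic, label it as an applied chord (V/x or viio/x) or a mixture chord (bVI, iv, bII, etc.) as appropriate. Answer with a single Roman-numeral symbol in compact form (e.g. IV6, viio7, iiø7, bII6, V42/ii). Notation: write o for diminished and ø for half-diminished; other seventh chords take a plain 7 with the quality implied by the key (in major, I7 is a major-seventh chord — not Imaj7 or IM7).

bII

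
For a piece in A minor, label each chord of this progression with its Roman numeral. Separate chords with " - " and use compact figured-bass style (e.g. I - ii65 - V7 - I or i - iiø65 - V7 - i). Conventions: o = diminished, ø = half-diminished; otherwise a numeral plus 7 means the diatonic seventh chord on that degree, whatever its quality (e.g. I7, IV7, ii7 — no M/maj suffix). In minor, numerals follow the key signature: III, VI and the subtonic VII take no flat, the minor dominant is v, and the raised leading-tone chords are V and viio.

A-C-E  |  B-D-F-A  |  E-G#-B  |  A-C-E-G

A-C-E has root A, degree 1 in A minor, so i.
B-D-F-A: root B is the supertonic; half-diminished seventh chord there is iiø7.
E-G#-B: root E is the dominant; major triad there is V.
A-C-E-G: minor seventh chord on A = scale degree 1 → i7.

i - iiø7 - V - i7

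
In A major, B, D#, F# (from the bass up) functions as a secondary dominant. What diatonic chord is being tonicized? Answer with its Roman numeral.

V

The chord is a major triad on B.
A dominant resolves down a perfect fifth: B → E. In A major, E is scale degree 5, i.e. V.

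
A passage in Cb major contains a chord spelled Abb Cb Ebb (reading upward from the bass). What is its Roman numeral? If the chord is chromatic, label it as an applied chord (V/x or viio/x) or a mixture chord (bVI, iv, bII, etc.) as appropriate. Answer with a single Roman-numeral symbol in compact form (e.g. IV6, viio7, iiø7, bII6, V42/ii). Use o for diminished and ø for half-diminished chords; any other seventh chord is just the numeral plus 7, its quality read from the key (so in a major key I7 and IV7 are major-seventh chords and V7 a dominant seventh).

bVI

Stacked in thirds the chord is Abb-Cb-Ebb: a major triad on Abb.
Abb is the lowered sixth degree of Cb major (diatonic 6 would be Ab). This is a major triad on the lowered sixth degree, borrowed from the parallel minor.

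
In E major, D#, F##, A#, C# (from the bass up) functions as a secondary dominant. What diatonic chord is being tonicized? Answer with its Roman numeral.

The chord is a dominant seventh chord on D#.
A dominant resolves down a perfect fifth: D# → G#. In E major, G# is scale degree 3, i.e. iii.

iii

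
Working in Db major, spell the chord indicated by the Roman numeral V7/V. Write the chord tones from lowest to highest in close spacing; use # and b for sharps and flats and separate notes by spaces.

Eb G Bb Db

The slash means an applied dominant: we want the dominant of V. In Db major, V is Ab major, and its dominant is built on Eb.
Building a dominant seventh chord on Eb gives Eb-G-Bb-Db.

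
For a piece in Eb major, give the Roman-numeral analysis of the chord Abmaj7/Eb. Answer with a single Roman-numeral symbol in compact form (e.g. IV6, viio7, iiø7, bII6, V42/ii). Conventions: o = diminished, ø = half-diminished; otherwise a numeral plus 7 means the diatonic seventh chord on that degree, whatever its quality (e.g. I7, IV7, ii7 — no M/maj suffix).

IV43

The pitches Ab-C-Eb-G form a major seventh chord rooted on Ab.
Ab is scale degree 4 in Eb major, and a major seventh chord on that degree is written IV7.
With Eb in the bass the chord is in second inversion, so the figured bass is 43.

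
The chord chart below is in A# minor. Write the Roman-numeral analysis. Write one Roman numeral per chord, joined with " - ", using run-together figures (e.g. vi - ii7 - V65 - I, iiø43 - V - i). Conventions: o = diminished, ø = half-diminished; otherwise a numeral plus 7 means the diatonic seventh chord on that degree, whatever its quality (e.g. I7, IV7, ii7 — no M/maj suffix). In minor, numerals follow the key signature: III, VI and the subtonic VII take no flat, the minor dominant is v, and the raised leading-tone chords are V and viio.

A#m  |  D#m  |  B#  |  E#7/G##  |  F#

A#m: root A# is the tonic; minor triad there is i.
D#m has root D#, degree 4 in A# minor, so iv.
B#: a major triad on B#, the applied dominant of V → V/V.
E#7/G##: dominant seventh chord on E# = scale degree 5 → V65.
F#: major triad on F# = scale degree 6 → VI.

i - iv - V/V - V65 - VI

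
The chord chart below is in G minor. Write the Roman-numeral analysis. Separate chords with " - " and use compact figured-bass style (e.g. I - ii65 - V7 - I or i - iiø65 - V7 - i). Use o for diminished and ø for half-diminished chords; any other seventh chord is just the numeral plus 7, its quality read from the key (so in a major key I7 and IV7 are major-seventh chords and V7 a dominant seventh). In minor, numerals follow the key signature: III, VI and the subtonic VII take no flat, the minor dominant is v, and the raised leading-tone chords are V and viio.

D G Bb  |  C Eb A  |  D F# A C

D-G-Bb has root G, degree 1 in G minor, so i64.
C-Eb-A has root A, degree 2 in G minor, so iio6.
D-F#-A-C has root D, degree 5 in G minor, so V7.

i64 - iio6 - V7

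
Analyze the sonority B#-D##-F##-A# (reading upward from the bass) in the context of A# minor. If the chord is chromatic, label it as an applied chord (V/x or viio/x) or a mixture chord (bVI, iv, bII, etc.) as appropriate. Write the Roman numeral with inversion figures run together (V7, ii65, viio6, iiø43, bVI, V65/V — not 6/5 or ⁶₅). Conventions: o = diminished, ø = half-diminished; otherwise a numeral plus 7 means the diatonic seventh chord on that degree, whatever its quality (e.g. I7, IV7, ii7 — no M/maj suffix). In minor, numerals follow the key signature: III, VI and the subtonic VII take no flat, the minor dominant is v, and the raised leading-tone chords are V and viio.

V7/V

The pitches B#-D##-F##-A# form a dominant seventh chord rooted on B#.
B# is not a diatonic chord root with this quality in A# minor, but it lies a perfect fifth above E# (V), so the chord functions as an applied dominant of V.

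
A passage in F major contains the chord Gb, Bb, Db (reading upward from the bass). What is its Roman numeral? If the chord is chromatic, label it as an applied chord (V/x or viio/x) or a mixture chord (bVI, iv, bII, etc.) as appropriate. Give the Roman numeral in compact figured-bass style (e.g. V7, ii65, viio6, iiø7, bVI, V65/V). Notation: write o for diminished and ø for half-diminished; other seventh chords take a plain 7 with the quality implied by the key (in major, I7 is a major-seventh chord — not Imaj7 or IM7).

Stacked in thirds the chord is Gb-Bb-Db: a major triad on Gb.
Gb is the lowered second degree of F major (diatonic 2 would be G). This is the Neapolitan chord — a major triad on the lowered second degree.

bII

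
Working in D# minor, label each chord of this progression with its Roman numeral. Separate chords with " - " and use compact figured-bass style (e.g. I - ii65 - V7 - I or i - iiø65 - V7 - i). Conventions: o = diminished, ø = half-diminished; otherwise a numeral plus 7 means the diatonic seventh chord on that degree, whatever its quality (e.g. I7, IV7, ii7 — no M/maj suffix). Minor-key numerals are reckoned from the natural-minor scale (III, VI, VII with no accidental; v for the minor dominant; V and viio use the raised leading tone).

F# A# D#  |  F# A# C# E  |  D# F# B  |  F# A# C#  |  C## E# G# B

i6 - V7/VI - VI6 - III - viio7

F#-A#-D#: minor triad on D# = scale degree 1 → i6.
F#-A#-C#-E: a dominant seventh chord on F#, the applied dominant of VI → V7/VI.
D#-F#-B: root B is the submediant; major triad there is VI6.
F#-A#-C#: major triad on F# = scale degree 3 → III.
C##-E#-G#-B has root C##, degree 7 in D# minor, so viio7.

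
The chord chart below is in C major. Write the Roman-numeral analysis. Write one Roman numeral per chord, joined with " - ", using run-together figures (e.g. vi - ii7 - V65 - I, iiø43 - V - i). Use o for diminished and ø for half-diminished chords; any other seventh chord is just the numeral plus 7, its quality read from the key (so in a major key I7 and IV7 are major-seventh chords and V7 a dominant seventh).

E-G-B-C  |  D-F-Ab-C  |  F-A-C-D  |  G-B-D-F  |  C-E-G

E-G-B-C: root C is the tonic; major seventh chord there is I65.
D-F-Ab-C: D with this quality isn't in the key; it's iiø7, borrowed from the parallel minor.
F-A-C-D: minor seventh chord on D = scale degree 2 → ii65.
G-B-D-F: dominant seventh chord on G = scale degree 5 → V7.
C-E-G has root C, degree 1 in C major, so I.

I65 - iiø7 - ii65 - V7 - I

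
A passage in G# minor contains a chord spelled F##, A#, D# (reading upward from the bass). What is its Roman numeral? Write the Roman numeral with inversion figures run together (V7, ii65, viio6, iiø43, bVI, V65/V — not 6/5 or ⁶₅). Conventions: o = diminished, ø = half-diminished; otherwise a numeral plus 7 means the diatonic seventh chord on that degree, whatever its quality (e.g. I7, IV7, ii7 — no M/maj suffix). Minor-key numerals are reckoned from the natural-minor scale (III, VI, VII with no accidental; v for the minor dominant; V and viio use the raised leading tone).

V6

Stacked in thirds the chord is D#-F##-A#: a major triad on D#.
In G# minor, D# is the dominant; the diatonic major triad there is V.
With F## in the bass the chord is in first inversion, so the figured bass is 6.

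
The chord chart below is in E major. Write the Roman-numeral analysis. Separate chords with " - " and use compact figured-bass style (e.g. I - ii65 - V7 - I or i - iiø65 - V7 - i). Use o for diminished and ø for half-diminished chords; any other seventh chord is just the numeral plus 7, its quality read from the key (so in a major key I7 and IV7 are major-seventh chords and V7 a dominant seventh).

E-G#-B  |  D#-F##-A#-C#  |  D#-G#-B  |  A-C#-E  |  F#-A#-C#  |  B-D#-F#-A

I - V7/iii - iii64 - IV - V/V - V7

E-G#-B: root E is the tonic; major triad there is I.
D#-F##-A#-C#: chromatic; D# is V of iii, so V7/iii.
D#-G#-B: minor triad on G# = scale degree 3 → iii64.
A-C#-E has root A, degree 4 in E major, so IV.
F#-A#-C# is the secondary dominant of V (major triad on F#): V/V.
B-D#-F#-A: root B is the dominant; dominant seventh chord there is V7.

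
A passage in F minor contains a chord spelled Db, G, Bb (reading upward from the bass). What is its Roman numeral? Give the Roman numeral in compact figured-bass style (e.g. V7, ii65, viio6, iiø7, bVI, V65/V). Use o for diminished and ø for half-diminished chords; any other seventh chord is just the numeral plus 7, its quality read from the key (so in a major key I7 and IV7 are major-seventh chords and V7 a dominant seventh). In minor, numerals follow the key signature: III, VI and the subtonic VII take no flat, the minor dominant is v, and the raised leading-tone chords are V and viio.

iio64

Stacked in thirds the chord is G-Bb-Db: a diminished triad on G.
In F minor, G is the supertonic; the diatonic diminished triad there is iio.
With Db in the bass the chord is in second inversion, so the figured bass is 64.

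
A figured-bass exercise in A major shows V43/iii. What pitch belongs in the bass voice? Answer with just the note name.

The applied chord V43/iii is rooted on G#: G#-B#-D#-F#.
The figure 43 means second inversion — the fifth is in the bass.

D#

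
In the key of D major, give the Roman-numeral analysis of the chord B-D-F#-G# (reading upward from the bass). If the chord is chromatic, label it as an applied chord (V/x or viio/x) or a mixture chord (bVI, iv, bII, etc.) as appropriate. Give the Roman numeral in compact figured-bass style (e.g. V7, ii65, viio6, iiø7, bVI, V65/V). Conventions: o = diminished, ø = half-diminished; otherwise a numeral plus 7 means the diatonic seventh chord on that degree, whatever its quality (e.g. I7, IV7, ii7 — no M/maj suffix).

The pitches G#-B-D-F# form a half-diminished seventh chord rooted on G#.
G# sits a half step below A (V in D major); a diminished chord there is the applied leading-tone chord of V.
With B in the bass the chord is in first inversion, so the figured bass is 65.

viiø65/V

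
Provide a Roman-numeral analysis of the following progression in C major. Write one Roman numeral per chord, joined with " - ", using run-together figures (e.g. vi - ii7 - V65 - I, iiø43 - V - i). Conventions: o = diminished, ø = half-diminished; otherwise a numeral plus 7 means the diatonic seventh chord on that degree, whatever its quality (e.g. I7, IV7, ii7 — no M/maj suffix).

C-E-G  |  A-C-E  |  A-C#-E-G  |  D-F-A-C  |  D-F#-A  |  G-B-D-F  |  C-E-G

I - vi - V7/ii - ii7 - V/V - V7 - I

C-E-G: root C is the tonic; major triad there is I.
A-C-E has root A, degree 6 in C major, so vi.
A-C#-E-G: a dominant seventh chord on A, the applied dominant of ii → V7/ii.
D-F-A-C has root D, degree 2 in C major, so ii7.
D-F#-A: a major triad on D, the applied dominant of V → V/V.
G-B-D-F: root G is the dominant; dominant seventh chord there is V7.
C-E-G: major triad on C = scale degree 1 → I.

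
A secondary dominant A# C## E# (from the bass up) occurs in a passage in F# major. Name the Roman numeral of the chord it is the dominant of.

The chord is a major triad on A#.
A dominant resolves down a perfect fifth: A# → D#. In F# major, D# is scale degree 6, i.e. vi.

vi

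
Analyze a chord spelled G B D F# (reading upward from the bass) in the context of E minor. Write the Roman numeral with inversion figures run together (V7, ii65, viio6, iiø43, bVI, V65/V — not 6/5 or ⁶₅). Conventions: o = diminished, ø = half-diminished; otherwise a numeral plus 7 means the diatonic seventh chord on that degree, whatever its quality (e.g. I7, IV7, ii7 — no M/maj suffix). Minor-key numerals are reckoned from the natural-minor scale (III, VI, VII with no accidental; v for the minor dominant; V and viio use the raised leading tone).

III7

Stacked in thirds the chord is G-B-D-F#: a major seventh chord on G.
G is scale degree 3 in E minor, and a major seventh chord on that degree is written III7.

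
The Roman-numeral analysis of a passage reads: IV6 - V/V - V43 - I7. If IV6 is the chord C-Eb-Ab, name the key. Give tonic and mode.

IV6 is given as C-Eb-Ab — a major triad with root Ab.
If Ab is scale degree 4 and the mode makes that degree carry a major triad, the tonic is Eb and the mode is major.

Eb major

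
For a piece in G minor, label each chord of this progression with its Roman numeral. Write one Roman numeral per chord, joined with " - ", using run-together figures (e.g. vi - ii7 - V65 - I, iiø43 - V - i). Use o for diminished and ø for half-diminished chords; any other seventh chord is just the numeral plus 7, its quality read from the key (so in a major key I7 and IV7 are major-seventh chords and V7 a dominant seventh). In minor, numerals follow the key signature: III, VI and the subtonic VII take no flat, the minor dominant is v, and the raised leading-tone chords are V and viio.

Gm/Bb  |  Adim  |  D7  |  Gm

Gm/Bb: root G is the tonic; minor triad there is i6.
Adim: diminished triad on A = scale degree 2 → iio.
D7: dominant seventh chord on D = scale degree 5 → V7.
Gm has root G, degree 1 in G minor, so i.

i6 - iio - V7 - i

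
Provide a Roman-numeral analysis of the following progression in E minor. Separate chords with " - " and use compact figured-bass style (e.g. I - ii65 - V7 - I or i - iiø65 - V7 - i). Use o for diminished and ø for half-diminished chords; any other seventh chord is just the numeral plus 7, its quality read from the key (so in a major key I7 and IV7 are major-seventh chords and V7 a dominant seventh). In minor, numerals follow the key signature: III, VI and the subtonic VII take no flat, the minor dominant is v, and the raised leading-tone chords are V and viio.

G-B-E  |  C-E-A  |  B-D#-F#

i6 - iv6 - V

G-B-E: minor triad on E = scale degree 1 → i6.
C-E-A: root A is the subdominant; minor triad there is iv6.
B-D#-F#: major triad on B = scale degree 5 → V.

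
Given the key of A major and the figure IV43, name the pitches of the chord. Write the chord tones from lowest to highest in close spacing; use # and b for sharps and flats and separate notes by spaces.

The numeral's case and figure indicate a major seventh chord. In A major its root, scale degree 4, is D.
Stacking thirds from D gives D-F#-A-C#.
The figured bass 43 indicates second inversion, placing the fifth (A) in the bass: A-C#-D-F#.

A C# D F#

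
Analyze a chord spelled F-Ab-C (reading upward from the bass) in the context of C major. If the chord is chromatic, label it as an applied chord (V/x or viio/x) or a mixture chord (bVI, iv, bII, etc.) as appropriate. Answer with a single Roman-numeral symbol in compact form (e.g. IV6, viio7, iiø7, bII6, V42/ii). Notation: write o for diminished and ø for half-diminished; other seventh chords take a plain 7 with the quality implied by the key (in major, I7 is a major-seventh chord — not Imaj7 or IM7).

The pitches F-Ab-C form a minor triad rooted on F.
F is the fourth degree of C major. This is the minor subdominant, borrowed from the parallel minor.

iv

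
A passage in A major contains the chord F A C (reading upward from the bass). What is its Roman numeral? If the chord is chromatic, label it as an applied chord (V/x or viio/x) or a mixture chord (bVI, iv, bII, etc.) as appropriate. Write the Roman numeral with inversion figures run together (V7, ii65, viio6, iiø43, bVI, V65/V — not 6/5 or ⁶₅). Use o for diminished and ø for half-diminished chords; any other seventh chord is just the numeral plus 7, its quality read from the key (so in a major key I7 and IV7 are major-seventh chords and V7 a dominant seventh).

bVI

Stacked in thirds the chord is F-A-C: a major triad on F.
F is the lowered sixth degree of A major (diatonic 6 would be F#). This is a major triad on the lowered sixth degree, borrowed from the parallel minor.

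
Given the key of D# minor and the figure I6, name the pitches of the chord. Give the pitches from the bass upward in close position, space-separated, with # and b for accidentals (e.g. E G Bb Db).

F## A# D#

Scale degree 1 in D# minor is D#; here the chord built on it is altered to a major triad. I6 is the major tonic (Picardy third), borrowed from the parallel major.
So the chord is D#-F##-A#, a major triad.
With the 6 figure the chord is in first inversion; from the bass F## upward in close position it reads F##-A#-D#.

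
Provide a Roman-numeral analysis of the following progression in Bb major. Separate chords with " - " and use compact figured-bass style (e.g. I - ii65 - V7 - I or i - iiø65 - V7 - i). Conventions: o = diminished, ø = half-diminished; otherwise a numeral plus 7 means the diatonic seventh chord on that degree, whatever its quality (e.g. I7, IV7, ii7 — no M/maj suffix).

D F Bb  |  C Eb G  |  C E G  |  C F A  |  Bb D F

I6 - ii - V/V - V64 - I

D-F-Bb has root Bb, degree 1 in Bb major, so I6.
C-Eb-G: root C is the supertonic; minor triad there is ii.
C-E-G: a major triad on C, the applied dominant of V → V/V.
C-F-A: major triad on F = scale degree 5 → V64.
Bb-D-F: root Bb is the tonic; major triad there is I.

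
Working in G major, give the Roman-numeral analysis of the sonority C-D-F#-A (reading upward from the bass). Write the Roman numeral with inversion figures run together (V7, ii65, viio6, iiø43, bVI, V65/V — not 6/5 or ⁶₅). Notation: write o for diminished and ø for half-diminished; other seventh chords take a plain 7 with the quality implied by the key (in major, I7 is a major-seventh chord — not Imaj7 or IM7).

V42

Stacked in thirds the chord is D-F#-A-C: a dominant seventh chord on D.
In G major, D is the dominant; the diatonic dominant seventh chord there is V7.
With C in the bass the chord is in third inversion, so the figured bass is 42.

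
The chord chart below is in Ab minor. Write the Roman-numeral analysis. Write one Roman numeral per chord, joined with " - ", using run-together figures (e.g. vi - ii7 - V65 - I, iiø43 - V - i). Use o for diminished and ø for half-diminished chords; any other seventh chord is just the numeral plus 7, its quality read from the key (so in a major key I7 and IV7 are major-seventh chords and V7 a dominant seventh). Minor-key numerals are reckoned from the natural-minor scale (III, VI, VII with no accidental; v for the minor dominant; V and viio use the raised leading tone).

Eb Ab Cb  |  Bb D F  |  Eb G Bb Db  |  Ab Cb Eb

Eb-Ab-Cb: root Ab is the tonic; minor triad there is i64.
Bb-D-F: a major triad on Bb, the applied dominant of V → V/V.
Eb-G-Bb-Db: root Eb is the dominant; dominant seventh chord there is V7.
Ab-Cb-Eb: root Ab is the tonic; minor triad there is i.

i64 - V/V - V7 - i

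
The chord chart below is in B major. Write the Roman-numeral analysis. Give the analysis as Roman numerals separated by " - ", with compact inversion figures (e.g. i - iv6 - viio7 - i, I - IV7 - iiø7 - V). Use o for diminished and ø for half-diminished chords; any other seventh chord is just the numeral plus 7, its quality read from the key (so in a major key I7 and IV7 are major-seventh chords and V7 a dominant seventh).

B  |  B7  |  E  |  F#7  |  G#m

B: root B is the tonic; major triad there is I.
B7 is the secondary dominant of IV (dominant seventh chord on B): V7/IV.
E: major triad on E = scale degree 4 → IV.
F#7 has root F#, degree 5 in B major, so V7.
G#m: root G# is the submediant; minor triad there is vi.

I - V7/IV - IV - V7 - vi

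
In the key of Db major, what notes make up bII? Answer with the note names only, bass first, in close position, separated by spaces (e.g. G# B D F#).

Ebb Gb Bbb

Scale degree 2 in Db major is Eb; lowering it a half step gives Ebb. bII is the Neapolitan chord — a major triad on the lowered second degree.
So the chord is Ebb-Gb-Bbb, a major triad.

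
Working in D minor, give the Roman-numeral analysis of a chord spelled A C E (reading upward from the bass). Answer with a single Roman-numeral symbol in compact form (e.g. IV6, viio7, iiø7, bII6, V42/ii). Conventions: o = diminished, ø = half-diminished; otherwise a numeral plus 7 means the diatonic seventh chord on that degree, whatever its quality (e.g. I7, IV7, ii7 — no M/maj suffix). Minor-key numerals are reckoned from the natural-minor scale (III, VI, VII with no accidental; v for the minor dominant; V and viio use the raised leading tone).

v

The pitches A-C-E form a minor triad rooted on A.
In D minor, A is the dominant; the diatonic minor triad there is v.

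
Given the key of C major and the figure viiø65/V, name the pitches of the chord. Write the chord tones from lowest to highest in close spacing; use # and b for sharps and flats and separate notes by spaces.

A C E F#

viiø65/V is a secondary leading-tone chord. The target V is G in C major; the applied chord is rooted a semitone below, on F#.
Building a half-diminished seventh chord on F# gives F#-A-C-E.
With the 65 figure the chord is in first inversion; from the bass A upward in close position it reads A-C-E-F#.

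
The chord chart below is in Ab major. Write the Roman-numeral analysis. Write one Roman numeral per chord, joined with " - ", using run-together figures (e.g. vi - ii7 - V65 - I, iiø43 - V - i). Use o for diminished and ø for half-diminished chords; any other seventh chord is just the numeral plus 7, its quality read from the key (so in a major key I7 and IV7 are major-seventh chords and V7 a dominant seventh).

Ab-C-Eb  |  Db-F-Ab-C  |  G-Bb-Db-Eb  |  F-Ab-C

I - IV7 - V65 - vi

Ab-C-Eb has root Ab, degree 1 in Ab major, so I.
Db-F-Ab-C: major seventh chord on Db = scale degree 4 → IV7.
G-Bb-Db-Eb: dominant seventh chord on Eb = scale degree 5 → V65.
F-Ab-C: minor triad on F = scale degree 6 → vi.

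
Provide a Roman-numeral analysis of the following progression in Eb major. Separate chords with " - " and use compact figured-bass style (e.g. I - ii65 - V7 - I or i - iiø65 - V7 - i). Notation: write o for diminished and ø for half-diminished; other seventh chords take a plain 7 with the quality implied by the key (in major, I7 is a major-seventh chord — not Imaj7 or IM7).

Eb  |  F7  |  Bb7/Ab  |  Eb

I - V7/V - V42 - I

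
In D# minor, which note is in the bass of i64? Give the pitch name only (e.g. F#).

i in D# minor has root D#; the chord is D#-F#-A#.
The figure 64 means second inversion — the fifth is in the bass.

A#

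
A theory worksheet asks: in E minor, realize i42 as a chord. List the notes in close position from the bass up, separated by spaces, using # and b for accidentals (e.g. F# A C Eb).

In E minor, the tonic is E, and the diatonic chord built there is a minor seventh chord.
That chord is spelled E-G-B-D.
With the 42 figure the chord is in third inversion; from the bass D upward in close position it reads D-E-G-B.

D E G B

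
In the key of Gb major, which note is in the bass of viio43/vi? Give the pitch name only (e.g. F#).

The applied chord viio43/vi is rooted on D: D-F-Ab-Cb.
The figure 43 means second inversion — the fifth is in the bass.

Ab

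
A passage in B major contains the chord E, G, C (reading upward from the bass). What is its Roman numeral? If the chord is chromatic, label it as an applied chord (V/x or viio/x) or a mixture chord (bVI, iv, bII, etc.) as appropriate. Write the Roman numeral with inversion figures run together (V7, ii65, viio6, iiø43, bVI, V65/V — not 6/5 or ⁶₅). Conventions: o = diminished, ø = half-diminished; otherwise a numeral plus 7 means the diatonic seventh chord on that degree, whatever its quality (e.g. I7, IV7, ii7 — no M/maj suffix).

Stacked in thirds the chord is C-E-G: a major triad on C.
C is the lowered second degree of B major (diatonic 2 would be C#). This is the Neapolitan sixth — a major triad on the lowered second degree, here in its customary first inversion.
With E in the bass the chord is in first inversion, so the figured bass is 6.

bII6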